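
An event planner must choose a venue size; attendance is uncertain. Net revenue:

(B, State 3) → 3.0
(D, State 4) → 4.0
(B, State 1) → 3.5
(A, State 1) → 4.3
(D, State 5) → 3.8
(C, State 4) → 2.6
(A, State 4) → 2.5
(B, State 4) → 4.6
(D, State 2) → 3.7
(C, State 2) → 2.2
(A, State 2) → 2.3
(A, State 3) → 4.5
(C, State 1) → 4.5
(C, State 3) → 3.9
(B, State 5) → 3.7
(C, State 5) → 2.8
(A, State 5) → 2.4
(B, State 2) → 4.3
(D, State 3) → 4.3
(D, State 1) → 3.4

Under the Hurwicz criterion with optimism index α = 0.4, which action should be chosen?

D

A: 0.4·4.5 + 0.6·2.3 = 3.18
B: 0.4·4.6 + 0.6·3.0 = 3.64
C: 0.4·4.5 + 0.6·2.2 = 3.12
D: 0.4·4.3 + 0.6·3.4 = 3.76
Highest Hurwicz score = 3.76 → D.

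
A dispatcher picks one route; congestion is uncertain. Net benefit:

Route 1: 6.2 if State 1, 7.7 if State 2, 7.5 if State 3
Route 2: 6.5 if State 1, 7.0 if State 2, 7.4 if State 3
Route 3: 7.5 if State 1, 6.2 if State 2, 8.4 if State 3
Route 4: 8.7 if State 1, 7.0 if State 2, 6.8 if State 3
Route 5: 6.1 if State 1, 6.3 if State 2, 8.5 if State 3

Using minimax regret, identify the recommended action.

Column bests: State 1=8.7, State 2=7.7, State 3=8.5.
Route 1 regrets: 2.5, 0.0, 1.0 → max 2.5
Route 2 regrets: 2.2, 0.7, 1.1 → max 2.2
Route 3 regrets: 1.2, 1.5, 0.1 → max 1.5
Route 4 regrets: 0.0, 0.7, 1.7 → max 1.7
Route 5 regrets: 2.6, 1.4, 0.0 → max 2.6
Smallest max regret = 1.5 → Route 3.

Route 3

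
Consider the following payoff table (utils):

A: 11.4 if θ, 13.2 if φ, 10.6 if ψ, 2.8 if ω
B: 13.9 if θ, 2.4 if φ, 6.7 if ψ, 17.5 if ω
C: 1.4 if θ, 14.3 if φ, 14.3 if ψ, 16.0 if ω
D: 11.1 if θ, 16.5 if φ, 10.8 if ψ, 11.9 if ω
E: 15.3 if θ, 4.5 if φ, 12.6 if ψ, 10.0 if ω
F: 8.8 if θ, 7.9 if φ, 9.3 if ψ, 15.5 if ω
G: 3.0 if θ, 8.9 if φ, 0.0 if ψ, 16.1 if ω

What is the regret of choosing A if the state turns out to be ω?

14.7

Best payoff under ω is 17.5.
Regret = 17.5 − 2.8 = 14.7.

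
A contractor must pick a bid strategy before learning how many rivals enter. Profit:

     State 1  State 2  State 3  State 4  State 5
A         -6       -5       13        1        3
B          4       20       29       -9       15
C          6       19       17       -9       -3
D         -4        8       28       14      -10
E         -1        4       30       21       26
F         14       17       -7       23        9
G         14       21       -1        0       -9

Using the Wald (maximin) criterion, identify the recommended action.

Row minima: A=-6, B=-9, C=-9, D=-10, E=-1, F=-7, G=-9
Best worst-case = -1 → E.

E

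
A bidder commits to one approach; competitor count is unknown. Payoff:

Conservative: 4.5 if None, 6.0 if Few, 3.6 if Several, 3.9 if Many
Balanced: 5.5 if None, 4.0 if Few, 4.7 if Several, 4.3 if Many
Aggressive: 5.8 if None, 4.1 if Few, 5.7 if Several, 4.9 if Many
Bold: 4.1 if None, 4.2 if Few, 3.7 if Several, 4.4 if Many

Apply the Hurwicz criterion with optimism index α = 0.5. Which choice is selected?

Conservative: 0.5·6.0 + 0.5·3.6 = 4.8
Balanced: 0.5·5.5 + 0.5·4.0 = 4.75
Aggressive: 0.5·5.8 + 0.5·4.1 = 4.95
Bold: 0.5·4.4 + 0.5·3.7 = 4.05
Highest Hurwicz score = 4.95 → Aggressive.

Aggressive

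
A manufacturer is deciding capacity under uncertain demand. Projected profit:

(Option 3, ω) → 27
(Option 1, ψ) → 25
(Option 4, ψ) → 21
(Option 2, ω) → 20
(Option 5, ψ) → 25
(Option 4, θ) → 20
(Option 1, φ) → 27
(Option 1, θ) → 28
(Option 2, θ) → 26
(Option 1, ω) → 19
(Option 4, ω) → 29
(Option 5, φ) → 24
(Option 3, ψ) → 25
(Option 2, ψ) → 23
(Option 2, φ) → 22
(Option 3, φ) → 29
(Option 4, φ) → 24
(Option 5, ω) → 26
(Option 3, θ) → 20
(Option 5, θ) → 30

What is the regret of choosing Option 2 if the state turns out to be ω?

9

Best payoff under ω is 29.
Regret = 29 − 20 = 9.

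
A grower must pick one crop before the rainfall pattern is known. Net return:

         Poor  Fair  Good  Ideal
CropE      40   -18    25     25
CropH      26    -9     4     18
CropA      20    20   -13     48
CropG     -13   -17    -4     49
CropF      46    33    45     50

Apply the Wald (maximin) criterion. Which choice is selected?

Row minima: CropE=-18, CropH=-9, CropA=-13, CropG=-17, CropF=33
Best worst-case = 33 → CropF.

CropF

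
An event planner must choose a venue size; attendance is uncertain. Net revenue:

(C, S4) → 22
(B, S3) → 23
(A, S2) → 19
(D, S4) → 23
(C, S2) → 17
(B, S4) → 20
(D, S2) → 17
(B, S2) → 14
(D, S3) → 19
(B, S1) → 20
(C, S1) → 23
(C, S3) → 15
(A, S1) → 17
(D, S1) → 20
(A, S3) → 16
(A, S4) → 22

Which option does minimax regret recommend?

D

Column bests: S1=23, S2=19, S3=23, S4=23.
A regrets: 6, 0, 7, 1 → max 7
B regrets: 3, 5, 0, 3 → max 5
C regrets: 0, 2, 8, 1 → max 8
D regrets: 3, 2, 4, 0 → max 4
Smallest max regret = 4 → D.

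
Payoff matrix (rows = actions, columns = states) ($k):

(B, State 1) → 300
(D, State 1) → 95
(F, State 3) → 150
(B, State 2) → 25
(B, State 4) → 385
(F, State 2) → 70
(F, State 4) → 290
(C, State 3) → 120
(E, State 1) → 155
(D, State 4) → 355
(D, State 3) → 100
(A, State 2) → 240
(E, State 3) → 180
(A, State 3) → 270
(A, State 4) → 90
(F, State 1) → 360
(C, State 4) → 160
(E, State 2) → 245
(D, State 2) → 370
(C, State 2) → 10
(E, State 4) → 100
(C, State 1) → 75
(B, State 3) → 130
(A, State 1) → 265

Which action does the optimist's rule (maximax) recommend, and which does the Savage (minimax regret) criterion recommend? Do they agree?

maximax → B; minimax regret → D (disagree)

Row maxima: A=270, B=385, C=160, D=370, E=245, F=360
Best best-case = 385 → B.
Column bests: State 1=360, State 2=370, State 3=270, State 4=385.
A regrets: 95, 130, 0, 295 → max 295
B regrets: 60, 345, 140, 0 → max 345
C regrets: 285, 360, 150, 225 → max 360
D regrets: 265, 0, 170, 30 → max 265
E regrets: 205, 125, 90, 285 → max 285
F regrets: 0, 300, 120, 95 → max 300
Smallest max regret = 265 → D.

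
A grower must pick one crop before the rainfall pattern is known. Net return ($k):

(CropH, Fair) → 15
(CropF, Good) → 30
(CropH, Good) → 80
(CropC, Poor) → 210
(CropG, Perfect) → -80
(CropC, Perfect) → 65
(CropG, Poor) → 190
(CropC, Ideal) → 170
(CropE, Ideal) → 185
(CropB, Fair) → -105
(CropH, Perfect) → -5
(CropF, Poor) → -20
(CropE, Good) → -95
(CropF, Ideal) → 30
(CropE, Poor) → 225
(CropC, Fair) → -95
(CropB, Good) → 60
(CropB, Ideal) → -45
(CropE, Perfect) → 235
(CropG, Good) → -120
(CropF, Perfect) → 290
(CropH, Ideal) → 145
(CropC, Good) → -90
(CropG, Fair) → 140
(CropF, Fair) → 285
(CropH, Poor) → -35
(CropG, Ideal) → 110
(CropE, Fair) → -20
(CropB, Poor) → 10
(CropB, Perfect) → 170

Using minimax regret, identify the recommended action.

Column bests: Poor=225, Fair=285, Good=80, Ideal=185, Perfect=290.
CropC regrets: 15, 380, 170, 15, 225 → max 380
CropH regrets: 260, 270, 0, 40, 295 → max 295
CropF regrets: 245, 0, 50, 155, 0 → max 245
CropB regrets: 215, 390, 20, 230, 120 → max 390
CropE regrets: 0, 305, 175, 0, 55 → max 305
CropG regrets: 35, 145, 200, 75, 370 → max 370
Smallest max regret = 245 → CropF.

CropF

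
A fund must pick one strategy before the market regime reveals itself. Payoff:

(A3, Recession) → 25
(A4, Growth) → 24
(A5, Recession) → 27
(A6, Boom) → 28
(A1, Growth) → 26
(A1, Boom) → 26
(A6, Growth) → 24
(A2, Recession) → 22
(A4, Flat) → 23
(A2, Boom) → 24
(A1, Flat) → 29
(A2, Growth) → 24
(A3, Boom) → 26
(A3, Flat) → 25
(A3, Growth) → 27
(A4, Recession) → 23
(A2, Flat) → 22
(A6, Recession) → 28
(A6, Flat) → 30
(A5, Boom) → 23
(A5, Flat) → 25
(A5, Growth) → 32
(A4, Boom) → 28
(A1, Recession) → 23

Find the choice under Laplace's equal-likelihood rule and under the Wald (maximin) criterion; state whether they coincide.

laplace → A6; maximin → A3 (disagree)

Row averages: A1=26, A2=23, A3=25.75, A4=24.5, A5=26.75, A6=27.5
Highest average = 27.5 → A6.
Row minima: A1=23, A2=22, A3=25, A4=23, A5=23, A6=24
Best worst-case = 25 → A3.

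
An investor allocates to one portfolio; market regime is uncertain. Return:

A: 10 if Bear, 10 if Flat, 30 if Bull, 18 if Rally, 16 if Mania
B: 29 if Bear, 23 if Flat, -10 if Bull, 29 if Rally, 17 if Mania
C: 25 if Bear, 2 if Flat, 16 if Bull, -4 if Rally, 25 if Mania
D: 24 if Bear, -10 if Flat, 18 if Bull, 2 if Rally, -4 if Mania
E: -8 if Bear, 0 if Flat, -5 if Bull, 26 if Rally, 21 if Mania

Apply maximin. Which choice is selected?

Row minima: A=10, B=-10, C=-4, D=-10, E=-8
Best worst-case = 10 → A.

A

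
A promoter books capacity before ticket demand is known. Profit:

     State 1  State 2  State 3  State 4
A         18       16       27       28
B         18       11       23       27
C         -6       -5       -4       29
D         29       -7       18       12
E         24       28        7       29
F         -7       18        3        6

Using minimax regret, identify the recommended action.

A

Column bests: State 1=29, State 2=28, State 3=27, State 4=29.
A regrets: 11, 12, 0, 1 → max 12
B regrets: 11, 17, 4, 2 → max 17
C regrets: 35, 33, 31, 0 → max 35
D regrets: 0, 35, 9, 17 → max 35
E regrets: 5, 0, 20, 0 → max 20
F regrets: 36, 10, 24, 23 → max 36
Smallest max regret = 12 → A.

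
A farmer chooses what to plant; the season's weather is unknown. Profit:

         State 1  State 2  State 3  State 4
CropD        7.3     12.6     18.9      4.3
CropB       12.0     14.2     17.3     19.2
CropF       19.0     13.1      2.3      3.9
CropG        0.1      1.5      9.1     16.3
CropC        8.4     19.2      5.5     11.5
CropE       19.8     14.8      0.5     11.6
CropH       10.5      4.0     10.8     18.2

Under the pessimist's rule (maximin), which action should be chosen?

Row minima: CropD=4.3, CropB=12.0, CropF=2.3, CropG=0.1, CropC=5.5, CropE=0.5, CropH=4.0
Best worst-case = 12.0 → CropB.

CropB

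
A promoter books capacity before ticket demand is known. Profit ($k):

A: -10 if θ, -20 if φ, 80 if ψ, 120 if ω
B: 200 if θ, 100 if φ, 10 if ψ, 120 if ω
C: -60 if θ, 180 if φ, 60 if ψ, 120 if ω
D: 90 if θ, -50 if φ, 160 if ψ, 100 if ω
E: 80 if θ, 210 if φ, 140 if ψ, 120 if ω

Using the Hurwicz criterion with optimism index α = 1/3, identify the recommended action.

E

A: 1/3·120 + 2/3·(-20) = 80/3
B: 1/3·200 + 2/3·10 = 220/3
C: 1/3·180 + 2/3·(-60) = 20
D: 1/3·160 + 2/3·(-50) = 20
E: 1/3·210 + 2/3·80 = 370/3
Highest Hurwicz score = 370/3 → E.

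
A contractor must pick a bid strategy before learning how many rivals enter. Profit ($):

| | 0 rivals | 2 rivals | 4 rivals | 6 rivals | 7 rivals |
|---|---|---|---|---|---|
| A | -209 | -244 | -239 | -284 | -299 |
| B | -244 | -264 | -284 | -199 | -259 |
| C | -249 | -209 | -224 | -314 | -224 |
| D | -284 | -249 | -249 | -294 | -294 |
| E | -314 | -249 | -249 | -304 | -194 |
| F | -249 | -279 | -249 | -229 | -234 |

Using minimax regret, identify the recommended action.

B

Column bests: 0 rivals=-209, 2 rivals=-209, 4 rivals=-224, 6 rivals=-199, 7 rivals=-194.
A regrets: 0, 35, 15, 85, 105 → max 105
B regrets: 35, 55, 60, 0, 65 → max 65
C regrets: 40, 0, 0, 115, 30 → max 115
D regrets: 75, 40, 25, 95, 100 → max 100
E regrets: 105, 40, 25, 105, 0 → max 105
F regrets: 40, 70, 25, 30, 40 → max 70
Smallest max regret = 65 → B.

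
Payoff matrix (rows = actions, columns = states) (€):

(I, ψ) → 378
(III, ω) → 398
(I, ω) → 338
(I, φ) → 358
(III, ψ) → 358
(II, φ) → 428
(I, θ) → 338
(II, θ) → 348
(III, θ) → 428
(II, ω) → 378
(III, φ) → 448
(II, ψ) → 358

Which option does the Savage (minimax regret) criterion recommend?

III

Column bests: θ=428, φ=448, ψ=378, ω=398.
I regrets: 90, 90, 0, 60 → max 90
II regrets: 80, 20, 20, 20 → max 80
III regrets: 0, 0, 20, 0 → max 20
Smallest max regret = 20 → III.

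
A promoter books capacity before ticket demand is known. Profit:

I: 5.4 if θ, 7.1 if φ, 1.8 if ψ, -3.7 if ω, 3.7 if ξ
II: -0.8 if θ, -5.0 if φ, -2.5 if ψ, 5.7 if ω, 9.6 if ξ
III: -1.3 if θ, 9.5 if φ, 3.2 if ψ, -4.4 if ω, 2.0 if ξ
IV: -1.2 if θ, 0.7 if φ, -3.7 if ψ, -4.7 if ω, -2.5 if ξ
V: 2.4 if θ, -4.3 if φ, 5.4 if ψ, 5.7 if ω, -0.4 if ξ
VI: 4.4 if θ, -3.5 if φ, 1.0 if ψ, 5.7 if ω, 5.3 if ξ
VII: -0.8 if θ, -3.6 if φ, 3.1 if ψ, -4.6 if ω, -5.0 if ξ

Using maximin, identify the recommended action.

VI

Row minima: I=-3.7, II=-5.0, III=-4.4, IV=-4.7, V=-4.3, VI=-3.5, VII=-5.0
Best worst-case = -3.5 → VI.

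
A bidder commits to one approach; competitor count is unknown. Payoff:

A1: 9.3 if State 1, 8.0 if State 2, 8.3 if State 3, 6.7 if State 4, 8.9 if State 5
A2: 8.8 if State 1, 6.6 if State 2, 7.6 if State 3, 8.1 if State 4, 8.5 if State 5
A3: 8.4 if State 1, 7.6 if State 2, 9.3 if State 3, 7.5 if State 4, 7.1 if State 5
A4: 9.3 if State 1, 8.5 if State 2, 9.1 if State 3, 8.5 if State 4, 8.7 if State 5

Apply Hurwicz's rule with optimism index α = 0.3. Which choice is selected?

A4

A1: 0.3·9.3 + 0.7·6.7 = 7.48
A2: 0.3·8.8 + 0.7·6.6 = 7.26
A3: 0.3·9.3 + 0.7·7.1 = 7.76
A4: 0.3·9.3 + 0.7·8.5 = 8.74
Highest Hurwicz score = 8.74 → A4.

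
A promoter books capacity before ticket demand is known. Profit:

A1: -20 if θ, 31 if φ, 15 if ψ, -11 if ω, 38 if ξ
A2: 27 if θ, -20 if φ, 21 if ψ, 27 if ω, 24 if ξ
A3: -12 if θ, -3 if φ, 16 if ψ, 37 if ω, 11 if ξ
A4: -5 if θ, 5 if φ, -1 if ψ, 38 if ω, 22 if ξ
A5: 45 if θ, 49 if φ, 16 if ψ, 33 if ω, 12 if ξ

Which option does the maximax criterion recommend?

Row maxima: A1=38, A2=27, A3=37, A4=38, A5=49
Best best-case = 49 → A5.

A5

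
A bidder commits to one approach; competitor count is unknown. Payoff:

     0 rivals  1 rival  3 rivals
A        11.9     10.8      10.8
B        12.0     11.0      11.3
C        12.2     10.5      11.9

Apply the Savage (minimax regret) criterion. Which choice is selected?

C

Column bests: 0 rivals=12.2, 1 rival=11.0, 3 rivals=11.9.
A regrets: 0.3, 0.2, 1.1 → max 1.1
B regrets: 0.2, 0.0, 0.6 → max 0.6
C regrets: 0.0, 0.5, 0.0 → max 0.5
Smallest max regret = 0.5 → C.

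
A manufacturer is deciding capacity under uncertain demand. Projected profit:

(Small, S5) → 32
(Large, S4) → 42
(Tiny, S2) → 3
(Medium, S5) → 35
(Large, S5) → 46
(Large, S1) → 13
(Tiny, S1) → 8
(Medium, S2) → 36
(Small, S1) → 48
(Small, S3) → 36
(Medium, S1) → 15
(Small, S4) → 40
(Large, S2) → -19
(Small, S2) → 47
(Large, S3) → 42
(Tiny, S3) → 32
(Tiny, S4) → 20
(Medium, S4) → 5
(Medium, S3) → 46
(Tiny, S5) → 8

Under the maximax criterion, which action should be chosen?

Row maxima: Tiny=32, Small=48, Medium=46, Large=46
Best best-case = 48 → Small.

Small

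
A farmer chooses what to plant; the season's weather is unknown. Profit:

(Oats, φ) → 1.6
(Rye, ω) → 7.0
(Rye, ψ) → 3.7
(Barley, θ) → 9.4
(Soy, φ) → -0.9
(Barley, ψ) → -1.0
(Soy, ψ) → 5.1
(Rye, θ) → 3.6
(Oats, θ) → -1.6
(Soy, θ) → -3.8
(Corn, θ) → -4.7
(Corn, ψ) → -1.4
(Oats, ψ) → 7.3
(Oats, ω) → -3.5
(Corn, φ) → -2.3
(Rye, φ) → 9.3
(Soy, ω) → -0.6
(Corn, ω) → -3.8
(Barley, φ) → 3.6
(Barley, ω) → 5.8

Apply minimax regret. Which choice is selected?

Column bests: θ=9.4, φ=9.3, ψ=7.3, ω=7.0.
Corn regrets: 14.1, 11.6, 8.7, 10.8 → max 14.1
Oats regrets: 11.0, 7.7, 0.0, 10.5 → max 11.0
Rye regrets: 5.8, 0.0, 3.6, 0.0 → max 5.8
Barley regrets: 0.0, 5.7, 8.3, 1.2 → max 8.3
Soy regrets: 13.2, 10.2, 2.2, 7.6 → max 13.2
Smallest max regret = 5.8 → Rye.

Rye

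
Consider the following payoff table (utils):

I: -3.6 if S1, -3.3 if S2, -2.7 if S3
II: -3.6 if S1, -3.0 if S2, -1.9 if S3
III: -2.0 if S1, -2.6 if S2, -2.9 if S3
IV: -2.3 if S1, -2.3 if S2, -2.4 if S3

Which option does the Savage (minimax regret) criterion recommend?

IV

Column bests: S1=-2.0, S2=-2.3, S3=-1.9.
I regrets: 1.6, 1.0, 0.8 → max 1.6
II regrets: 1.6, 0.7, 0.0 → max 1.6
III regrets: 0.0, 0.3, 1.0 → max 1.0
IV regrets: 0.3, 0.0, 0.5 → max 0.5
Smallest max regret = 0.5 → IV.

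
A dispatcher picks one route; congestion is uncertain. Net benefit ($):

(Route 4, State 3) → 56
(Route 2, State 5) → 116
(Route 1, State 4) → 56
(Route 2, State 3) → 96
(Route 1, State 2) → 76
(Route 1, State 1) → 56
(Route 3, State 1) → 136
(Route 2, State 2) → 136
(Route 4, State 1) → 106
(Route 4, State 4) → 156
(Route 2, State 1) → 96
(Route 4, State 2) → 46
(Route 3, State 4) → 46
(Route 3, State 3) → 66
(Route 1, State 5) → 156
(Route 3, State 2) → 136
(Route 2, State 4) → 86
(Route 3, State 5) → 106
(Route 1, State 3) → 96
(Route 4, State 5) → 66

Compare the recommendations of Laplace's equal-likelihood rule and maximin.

laplace → Route 2; maximin → Route 2 (agree)

Row averages: Route 1=88, Route 2=106, Route 3=98, Route 4=86
Highest average = 106 → Route 2.
Row minima: Route 1=56, Route 2=86, Route 3=46, Route 4=46
Best worst-case = 86 → Route 2.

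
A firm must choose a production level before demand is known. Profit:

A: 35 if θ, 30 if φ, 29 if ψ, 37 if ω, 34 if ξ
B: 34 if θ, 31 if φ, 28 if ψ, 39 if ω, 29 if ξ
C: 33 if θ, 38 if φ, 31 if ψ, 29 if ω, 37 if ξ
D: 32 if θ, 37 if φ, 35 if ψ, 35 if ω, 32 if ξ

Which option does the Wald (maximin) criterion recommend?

Row minima: A=29, B=28, C=29, D=32
Best worst-case = 32 → D.

D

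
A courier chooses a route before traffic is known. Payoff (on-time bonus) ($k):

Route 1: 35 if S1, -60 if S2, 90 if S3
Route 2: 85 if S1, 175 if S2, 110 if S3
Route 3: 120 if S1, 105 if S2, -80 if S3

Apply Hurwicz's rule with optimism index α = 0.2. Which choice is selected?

Route 2

Route 1: 0.2·90 + 0.8·(-60) = -30
Route 2: 0.2·175 + 0.8·85 = 103
Route 3: 0.2·120 + 0.8·(-80) = -40
Highest Hurwicz score = 103 → Route 2.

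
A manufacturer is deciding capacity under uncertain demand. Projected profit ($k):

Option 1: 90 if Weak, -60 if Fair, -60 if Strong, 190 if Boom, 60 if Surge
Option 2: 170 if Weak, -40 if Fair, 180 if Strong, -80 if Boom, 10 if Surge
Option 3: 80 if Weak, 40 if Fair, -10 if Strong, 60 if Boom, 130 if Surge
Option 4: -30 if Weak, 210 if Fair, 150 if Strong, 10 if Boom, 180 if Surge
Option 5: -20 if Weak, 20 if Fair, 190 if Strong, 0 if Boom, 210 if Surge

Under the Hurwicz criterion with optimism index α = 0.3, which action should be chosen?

Option 1: 0.3·190 + 0.7·(-60) = 15
Option 2: 0.3·180 + 0.7·(-80) = -2
Option 3: 0.3·130 + 0.7·(-10) = 32
Option 4: 0.3·210 + 0.7·(-30) = 42
Option 5: 0.3·210 + 0.7·(-20) = 49
Highest Hurwicz score = 49 → Option 5.

Option 5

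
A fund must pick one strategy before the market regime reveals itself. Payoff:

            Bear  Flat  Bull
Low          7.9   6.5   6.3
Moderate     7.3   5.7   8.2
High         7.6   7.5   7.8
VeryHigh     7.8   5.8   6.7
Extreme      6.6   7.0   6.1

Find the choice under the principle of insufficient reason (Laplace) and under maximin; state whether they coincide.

Row averages: Low=6.9, Moderate=106/15, High=229/30, VeryHigh=203/30, Extreme=197/30
Highest average = 229/30 → High.
Row minima: Low=6.3, Moderate=5.7, High=7.5, VeryHigh=5.8, Extreme=6.1
Best worst-case = 7.5 → High.

laplace → High; maximin → High (agree)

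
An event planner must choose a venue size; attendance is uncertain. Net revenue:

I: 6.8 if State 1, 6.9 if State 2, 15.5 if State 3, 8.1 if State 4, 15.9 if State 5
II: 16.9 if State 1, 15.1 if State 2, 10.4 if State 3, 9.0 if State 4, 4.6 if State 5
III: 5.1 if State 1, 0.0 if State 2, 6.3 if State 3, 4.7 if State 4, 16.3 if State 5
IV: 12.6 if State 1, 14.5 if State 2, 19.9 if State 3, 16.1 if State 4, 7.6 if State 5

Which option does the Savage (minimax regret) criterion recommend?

Column bests: State 1=16.9, State 2=15.1, State 3=19.9, State 4=16.1, State 5=16.3.
I regrets: 10.1, 8.2, 4.4, 8.0, 0.4 → max 10.1
II regrets: 0.0, 0.0, 9.5, 7.1, 11.7 → max 11.7
III regrets: 11.8, 15.1, 13.6, 11.4, 0.0 → max 15.1
IV regrets: 4.3, 0.6, 0.0, 0.0, 8.7 → max 8.7
Smallest max regret = 8.7 → IV.

IV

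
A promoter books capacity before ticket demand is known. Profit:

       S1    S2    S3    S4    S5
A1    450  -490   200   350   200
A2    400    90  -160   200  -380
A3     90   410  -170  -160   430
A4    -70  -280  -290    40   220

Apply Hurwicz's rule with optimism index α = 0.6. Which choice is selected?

A1: 0.6·450 + 0.4·(-490) = 74
A2: 0.6·400 + 0.4·(-380) = 88
A3: 0.6·430 + 0.4·(-170) = 190
A4: 0.6·220 + 0.4·(-290) = 16
Highest Hurwicz score = 190 → A3.

A3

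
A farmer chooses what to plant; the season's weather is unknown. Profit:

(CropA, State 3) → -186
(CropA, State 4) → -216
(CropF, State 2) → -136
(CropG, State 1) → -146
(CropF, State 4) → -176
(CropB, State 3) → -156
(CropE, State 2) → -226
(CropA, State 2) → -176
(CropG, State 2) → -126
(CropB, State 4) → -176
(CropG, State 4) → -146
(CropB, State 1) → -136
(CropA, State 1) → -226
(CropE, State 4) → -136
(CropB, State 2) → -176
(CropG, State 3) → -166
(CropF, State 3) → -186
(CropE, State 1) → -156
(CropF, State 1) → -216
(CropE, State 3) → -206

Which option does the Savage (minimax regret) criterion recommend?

CropG

Column bests: State 1=-136, State 2=-126, State 3=-156, State 4=-136.
CropG regrets: 10, 0, 10, 10 → max 10
CropB regrets: 0, 50, 0, 40 → max 50
CropA regrets: 90, 50, 30, 80 → max 90
CropF regrets: 80, 10, 30, 40 → max 80
CropE regrets: 20, 100, 50, 0 → max 100
Smallest max regret = 10 → CropG.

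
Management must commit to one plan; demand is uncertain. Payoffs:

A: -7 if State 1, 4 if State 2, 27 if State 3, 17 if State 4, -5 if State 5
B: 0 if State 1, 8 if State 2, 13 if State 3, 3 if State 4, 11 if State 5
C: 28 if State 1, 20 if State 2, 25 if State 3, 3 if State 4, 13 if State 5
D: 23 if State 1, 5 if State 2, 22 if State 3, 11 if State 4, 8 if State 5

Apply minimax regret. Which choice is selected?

Column bests: State 1=28, State 2=20, State 3=27, State 4=17, State 5=13.
A regrets: 35, 16, 0, 0, 18 → max 35
B regrets: 28, 12, 14, 14, 2 → max 28
C regrets: 0, 0, 2, 14, 0 → max 14
D regrets: 5, 15, 5, 6, 5 → max 15
Smallest max regret = 14 → C.

C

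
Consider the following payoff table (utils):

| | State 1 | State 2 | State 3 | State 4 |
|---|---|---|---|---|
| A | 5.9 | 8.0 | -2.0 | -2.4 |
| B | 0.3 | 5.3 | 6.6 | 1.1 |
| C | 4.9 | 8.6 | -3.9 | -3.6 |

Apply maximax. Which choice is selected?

Row maxima: A=8.0, B=6.6, C=8.6
Best best-case = 8.6 → C.

C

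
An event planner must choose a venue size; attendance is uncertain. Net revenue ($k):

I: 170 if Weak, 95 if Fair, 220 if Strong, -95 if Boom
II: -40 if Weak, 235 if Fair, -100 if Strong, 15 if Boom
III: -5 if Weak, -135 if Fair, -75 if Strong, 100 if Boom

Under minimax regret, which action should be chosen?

Column bests: Weak=170, Fair=235, Strong=220, Boom=100.
I regrets: 0, 140, 0, 195 → max 195
II regrets: 210, 0, 320, 85 → max 320
III regrets: 175, 370, 295, 0 → max 370
Smallest max regret = 195 → I.

I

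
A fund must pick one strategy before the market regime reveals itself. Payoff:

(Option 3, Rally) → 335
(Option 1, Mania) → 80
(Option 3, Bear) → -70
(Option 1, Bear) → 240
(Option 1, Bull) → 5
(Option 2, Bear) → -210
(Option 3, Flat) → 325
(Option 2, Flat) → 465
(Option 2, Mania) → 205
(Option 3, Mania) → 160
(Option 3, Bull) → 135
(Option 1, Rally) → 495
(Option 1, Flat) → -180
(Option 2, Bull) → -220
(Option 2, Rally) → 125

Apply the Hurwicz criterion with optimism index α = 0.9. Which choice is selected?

Option 1

Option 1: 0.9·495 + 0.1·(-180) = 427.5
Option 2: 0.9·465 + 0.1·(-220) = 396.5
Option 3: 0.9·335 + 0.1·(-70) = 294.5
Highest Hurwicz score = 427.5 → Option 1.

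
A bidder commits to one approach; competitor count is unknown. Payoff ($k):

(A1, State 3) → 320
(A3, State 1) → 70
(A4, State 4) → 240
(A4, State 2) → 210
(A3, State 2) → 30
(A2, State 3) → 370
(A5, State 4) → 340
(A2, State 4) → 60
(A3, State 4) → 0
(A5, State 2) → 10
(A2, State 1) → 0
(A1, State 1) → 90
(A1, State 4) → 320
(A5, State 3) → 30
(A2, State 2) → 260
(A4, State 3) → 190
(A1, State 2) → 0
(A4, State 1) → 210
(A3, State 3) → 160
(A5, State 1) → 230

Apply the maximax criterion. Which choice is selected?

Row maxima: A1=320, A2=370, A3=160, A4=240, A5=340
Best best-case = 370 → A2.

A2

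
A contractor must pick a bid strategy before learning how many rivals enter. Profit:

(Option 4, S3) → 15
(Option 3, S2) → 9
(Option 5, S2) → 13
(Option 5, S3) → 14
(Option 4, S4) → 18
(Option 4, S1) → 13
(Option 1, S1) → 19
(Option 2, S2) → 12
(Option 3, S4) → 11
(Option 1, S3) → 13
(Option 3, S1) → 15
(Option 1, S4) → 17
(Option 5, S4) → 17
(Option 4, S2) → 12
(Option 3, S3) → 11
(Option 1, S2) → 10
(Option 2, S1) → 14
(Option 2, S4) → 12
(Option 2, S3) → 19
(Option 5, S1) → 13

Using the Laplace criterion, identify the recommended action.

Option 1

Row averages: Option 1=14.75, Option 2=14.25, Option 3=11.5, Option 4=14.5, Option 5=14.25
Highest average = 14.75 → Option 1.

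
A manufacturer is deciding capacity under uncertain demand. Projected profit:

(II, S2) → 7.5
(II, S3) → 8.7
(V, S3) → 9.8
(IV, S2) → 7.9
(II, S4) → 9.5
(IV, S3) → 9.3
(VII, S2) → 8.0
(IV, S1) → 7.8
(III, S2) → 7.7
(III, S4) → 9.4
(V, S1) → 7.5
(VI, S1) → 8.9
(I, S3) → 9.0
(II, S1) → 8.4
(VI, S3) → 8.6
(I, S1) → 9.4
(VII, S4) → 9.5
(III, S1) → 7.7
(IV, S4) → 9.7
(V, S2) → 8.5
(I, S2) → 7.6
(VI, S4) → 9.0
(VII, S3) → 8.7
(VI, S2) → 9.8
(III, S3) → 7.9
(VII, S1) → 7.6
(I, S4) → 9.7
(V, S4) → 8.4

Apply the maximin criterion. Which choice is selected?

Row minima: I=7.6, II=7.5, III=7.7, IV=7.8, V=7.5, VI=8.6, VII=7.6
Best worst-case = 8.6 → VI.

VI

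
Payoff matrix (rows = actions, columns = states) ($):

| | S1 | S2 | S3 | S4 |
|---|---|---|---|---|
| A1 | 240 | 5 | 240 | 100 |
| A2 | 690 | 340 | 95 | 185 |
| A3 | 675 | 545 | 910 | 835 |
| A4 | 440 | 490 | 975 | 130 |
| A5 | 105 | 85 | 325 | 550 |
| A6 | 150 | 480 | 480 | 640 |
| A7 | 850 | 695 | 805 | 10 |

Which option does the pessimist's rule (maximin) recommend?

A3

Row minima: A1=5, A2=95, A3=545, A4=130, A5=85, A6=150, A7=10
Best worst-case = 545 → A3.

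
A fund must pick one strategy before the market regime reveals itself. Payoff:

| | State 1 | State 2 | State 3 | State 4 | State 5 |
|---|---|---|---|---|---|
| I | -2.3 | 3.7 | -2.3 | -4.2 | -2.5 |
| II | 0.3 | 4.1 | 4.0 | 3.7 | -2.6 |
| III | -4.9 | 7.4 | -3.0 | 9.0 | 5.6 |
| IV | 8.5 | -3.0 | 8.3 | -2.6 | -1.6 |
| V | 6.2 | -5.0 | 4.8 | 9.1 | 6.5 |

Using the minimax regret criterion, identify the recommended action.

Column bests: State 1=8.5, State 2=7.4, State 3=8.3, State 4=9.1, State 5=6.5.
I regrets: 10.8, 3.7, 10.6, 13.3, 9.0 → max 13.3
II regrets: 8.2, 3.3, 4.3, 5.4, 9.1 → max 9.1
III regrets: 13.4, 0.0, 11.3, 0.1, 0.9 → max 13.4
IV regrets: 0.0, 10.4, 0.0, 11.7, 8.1 → max 11.7
V regrets: 2.3, 12.4, 3.5, 0.0, 0.0 → max 12.4
Smallest max regret = 9.1 → II.

II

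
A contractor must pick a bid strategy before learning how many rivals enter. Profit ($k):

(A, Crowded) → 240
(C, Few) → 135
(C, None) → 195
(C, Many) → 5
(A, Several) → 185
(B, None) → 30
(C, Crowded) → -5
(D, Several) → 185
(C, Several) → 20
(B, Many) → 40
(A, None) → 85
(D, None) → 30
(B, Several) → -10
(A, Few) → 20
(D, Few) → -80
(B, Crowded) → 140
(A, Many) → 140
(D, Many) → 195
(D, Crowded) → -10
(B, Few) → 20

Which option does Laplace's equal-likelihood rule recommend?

A

Row averages: A=134, B=44, C=70, D=64
Highest average = 134 → A.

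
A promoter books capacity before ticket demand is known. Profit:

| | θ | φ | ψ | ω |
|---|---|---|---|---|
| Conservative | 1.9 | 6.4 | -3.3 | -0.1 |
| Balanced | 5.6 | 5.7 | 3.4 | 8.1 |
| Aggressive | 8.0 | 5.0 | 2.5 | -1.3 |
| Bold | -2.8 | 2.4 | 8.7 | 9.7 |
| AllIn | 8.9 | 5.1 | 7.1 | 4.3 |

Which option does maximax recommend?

Row maxima: Conservative=6.4, Balanced=8.1, Aggressive=8.0, Bold=9.7, AllIn=8.9
Best best-case = 9.7 → Bold.

Bold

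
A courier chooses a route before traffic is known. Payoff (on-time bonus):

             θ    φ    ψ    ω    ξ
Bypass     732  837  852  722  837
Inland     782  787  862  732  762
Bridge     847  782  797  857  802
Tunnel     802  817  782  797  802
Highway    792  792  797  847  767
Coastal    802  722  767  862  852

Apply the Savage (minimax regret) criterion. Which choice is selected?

Bridge

Column bests: θ=847, φ=837, ψ=862, ω=862, ξ=852.
Bypass regrets: 115, 0, 10, 140, 15 → max 140
Inland regrets: 65, 50, 0, 130, 90 → max 130
Bridge regrets: 0, 55, 65, 5, 50 → max 65
Tunnel regrets: 45, 20, 80, 65, 50 → max 80
Highway regrets: 55, 45, 65, 15, 85 → max 85
Coastal regrets: 45, 115, 95, 0, 0 → max 115
Smallest max regret = 65 → Bridge.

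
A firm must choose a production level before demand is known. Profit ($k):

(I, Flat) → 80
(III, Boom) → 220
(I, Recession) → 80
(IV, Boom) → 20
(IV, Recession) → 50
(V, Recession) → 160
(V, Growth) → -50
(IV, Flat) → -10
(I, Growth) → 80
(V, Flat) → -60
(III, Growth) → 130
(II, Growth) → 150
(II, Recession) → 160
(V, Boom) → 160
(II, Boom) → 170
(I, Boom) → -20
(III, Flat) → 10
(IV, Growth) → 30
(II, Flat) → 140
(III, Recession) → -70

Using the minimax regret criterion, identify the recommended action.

Column bests: Recession=160, Flat=140, Growth=150, Boom=220.
I regrets: 80, 60, 70, 240 → max 240
II regrets: 0, 0, 0, 50 → max 50
III regrets: 230, 130, 20, 0 → max 230
IV regrets: 110, 150, 120, 200 → max 200
V regrets: 0, 200, 200, 60 → max 200
Smallest max regret = 50 → II.

II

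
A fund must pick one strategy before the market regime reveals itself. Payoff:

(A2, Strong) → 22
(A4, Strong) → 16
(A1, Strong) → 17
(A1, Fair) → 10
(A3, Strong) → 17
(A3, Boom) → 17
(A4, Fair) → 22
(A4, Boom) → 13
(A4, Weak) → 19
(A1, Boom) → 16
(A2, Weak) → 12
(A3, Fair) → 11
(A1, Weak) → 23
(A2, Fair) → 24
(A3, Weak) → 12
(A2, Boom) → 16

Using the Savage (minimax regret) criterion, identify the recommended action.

A4

Column bests: Weak=23, Fair=24, Strong=22, Boom=17.
A1 regrets: 0, 14, 5, 1 → max 14
A2 regrets: 11, 0, 0, 1 → max 11
A3 regrets: 11, 13, 5, 0 → max 13
A4 regrets: 4, 2, 6, 4 → max 6
Smallest max regret = 6 → A4.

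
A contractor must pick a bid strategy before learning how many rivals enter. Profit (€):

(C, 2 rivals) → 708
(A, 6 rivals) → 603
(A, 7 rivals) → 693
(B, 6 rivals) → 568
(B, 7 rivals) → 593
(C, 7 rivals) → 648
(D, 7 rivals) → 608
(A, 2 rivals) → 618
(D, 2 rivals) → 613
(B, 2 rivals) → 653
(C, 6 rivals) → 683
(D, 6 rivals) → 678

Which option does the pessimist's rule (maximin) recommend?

Row minima: A=603, B=568, C=648, D=608
Best worst-case = 648 → C.

C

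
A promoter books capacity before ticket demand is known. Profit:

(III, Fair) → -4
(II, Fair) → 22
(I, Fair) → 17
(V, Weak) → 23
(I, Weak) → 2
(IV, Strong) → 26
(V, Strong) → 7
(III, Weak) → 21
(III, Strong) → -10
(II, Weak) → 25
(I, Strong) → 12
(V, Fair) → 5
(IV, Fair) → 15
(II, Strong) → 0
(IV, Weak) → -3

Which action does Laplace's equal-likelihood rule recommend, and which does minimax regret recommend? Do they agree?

laplace → II; minimax regret → V (disagree)

Row averages: I=31/3, II=47/3, III=7/3, IV=38/3, V=35/3
Highest average = 47/3 → II.
Column bests: Weak=25, Fair=22, Strong=26.
I regrets: 23, 5, 14 → max 23
II regrets: 0, 0, 26 → max 26
III regrets: 4, 26, 36 → max 36
IV regrets: 28, 7, 0 → max 28
V regrets: 2, 17, 19 → max 19
Smallest max regret = 19 → V.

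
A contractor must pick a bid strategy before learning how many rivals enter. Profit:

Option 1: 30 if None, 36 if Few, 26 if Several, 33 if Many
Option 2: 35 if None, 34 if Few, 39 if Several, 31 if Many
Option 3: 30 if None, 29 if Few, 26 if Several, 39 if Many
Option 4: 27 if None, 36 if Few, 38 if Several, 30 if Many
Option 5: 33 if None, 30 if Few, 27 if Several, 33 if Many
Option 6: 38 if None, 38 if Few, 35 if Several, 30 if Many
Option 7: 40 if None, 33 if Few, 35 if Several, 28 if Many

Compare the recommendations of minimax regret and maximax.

minimax regret → Option 2; maximax → Option 7 (disagree)

Column bests: None=40, Few=38, Several=39, Many=39.
Option 1 regrets: 10, 2, 13, 6 → max 13
Option 2 regrets: 5, 4, 0, 8 → max 8
Option 3 regrets: 10, 9, 13, 0 → max 13
Option 4 regrets: 13, 2, 1, 9 → max 13
Option 5 regrets: 7, 8, 12, 6 → max 12
Option 6 regrets: 2, 0, 4, 9 → max 9
Option 7 regrets: 0, 5, 4, 11 → max 11
Smallest max regret = 8 → Option 2.
Row maxima: Option 1=36, Option 2=39, Option 3=39, Option 4=38, Option 5=33, Option 6=38, Option 7=40
Best best-case = 40 → Option 7.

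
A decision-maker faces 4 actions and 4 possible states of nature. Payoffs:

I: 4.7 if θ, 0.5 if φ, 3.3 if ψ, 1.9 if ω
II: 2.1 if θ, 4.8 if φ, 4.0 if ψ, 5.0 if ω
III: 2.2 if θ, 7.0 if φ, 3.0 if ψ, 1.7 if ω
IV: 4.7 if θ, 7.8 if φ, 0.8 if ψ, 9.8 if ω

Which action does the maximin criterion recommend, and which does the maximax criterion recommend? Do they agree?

maximin → II; maximax → IV (disagree)

Row minima: I=0.5, II=2.1, III=1.7, IV=0.8
Best worst-case = 2.1 → II.
Row maxima: I=4.7, II=5.0, III=7.0, IV=9.8
Best best-case = 9.8 → IV.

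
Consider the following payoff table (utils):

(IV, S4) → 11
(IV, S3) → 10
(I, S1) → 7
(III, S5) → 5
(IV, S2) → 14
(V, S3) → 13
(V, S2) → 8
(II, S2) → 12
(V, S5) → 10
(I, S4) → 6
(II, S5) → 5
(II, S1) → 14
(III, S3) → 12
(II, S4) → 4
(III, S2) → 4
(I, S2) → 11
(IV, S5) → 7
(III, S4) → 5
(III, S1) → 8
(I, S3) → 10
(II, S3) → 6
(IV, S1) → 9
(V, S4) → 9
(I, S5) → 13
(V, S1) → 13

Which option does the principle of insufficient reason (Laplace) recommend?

V

Row averages: I=9.4, II=8.2, III=6.8, IV=10.2, V=10.6
Highest average = 10.6 → V.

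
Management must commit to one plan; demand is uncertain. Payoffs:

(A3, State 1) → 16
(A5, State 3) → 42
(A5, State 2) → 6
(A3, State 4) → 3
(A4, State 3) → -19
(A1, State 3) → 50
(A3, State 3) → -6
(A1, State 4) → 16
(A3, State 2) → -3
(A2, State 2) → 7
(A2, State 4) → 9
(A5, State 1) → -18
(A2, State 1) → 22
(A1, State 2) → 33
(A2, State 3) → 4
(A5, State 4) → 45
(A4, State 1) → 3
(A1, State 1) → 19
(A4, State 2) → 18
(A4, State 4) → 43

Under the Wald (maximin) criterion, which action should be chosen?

Row minima: A1=16, A2=4, A3=-6, A4=-19, A5=-18
Best worst-case = 16 → A1.

A1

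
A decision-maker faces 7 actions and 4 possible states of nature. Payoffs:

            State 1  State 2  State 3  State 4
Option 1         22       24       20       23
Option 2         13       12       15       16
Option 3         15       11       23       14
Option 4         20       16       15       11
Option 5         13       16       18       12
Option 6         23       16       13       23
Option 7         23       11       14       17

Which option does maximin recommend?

Option 1

Row minima: Option 1=20, Option 2=12, Option 3=11, Option 4=11, Option 5=12, Option 6=13, Option 7=11
Best worst-case = 20 → Option 1.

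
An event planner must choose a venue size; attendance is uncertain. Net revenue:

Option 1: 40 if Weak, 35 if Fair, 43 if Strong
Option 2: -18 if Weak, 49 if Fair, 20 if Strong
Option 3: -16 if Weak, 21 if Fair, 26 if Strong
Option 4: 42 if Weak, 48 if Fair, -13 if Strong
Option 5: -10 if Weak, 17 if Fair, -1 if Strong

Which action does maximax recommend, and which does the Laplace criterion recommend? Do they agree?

maximax → Option 2; laplace → Option 1 (disagree)

Row maxima: Option 1=43, Option 2=49, Option 3=26, Option 4=48, Option 5=17
Best best-case = 49 → Option 2.
Row averages: Option 1=118/3, Option 2=17, Option 3=31/3, Option 4=77/3, Option 5=2
Highest average = 118/3 → Option 1.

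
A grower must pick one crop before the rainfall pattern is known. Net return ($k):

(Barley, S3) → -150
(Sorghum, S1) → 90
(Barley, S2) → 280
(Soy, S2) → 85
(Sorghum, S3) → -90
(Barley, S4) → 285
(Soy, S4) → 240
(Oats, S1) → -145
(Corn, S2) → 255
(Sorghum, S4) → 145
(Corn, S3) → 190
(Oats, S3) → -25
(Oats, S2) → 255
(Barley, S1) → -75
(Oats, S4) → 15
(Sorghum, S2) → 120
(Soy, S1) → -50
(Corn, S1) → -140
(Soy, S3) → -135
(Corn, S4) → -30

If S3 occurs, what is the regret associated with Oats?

215

Best payoff under S3 is 190.
Regret = 190 − (-25) = 215.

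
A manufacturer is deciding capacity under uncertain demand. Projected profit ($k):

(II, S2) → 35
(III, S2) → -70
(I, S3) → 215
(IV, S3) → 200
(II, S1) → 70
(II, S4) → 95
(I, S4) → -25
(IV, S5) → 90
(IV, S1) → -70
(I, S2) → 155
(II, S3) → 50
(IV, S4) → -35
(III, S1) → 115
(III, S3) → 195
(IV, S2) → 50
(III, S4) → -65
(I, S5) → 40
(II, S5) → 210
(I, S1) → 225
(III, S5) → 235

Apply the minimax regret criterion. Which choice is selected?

Column bests: S1=225, S2=155, S3=215, S4=95, S5=235.
I regrets: 0, 0, 0, 120, 195 → max 195
II regrets: 155, 120, 165, 0, 25 → max 165
III regrets: 110, 225, 20, 160, 0 → max 225
IV regrets: 295, 105, 15, 130, 145 → max 295
Smallest max regret = 165 → II.

II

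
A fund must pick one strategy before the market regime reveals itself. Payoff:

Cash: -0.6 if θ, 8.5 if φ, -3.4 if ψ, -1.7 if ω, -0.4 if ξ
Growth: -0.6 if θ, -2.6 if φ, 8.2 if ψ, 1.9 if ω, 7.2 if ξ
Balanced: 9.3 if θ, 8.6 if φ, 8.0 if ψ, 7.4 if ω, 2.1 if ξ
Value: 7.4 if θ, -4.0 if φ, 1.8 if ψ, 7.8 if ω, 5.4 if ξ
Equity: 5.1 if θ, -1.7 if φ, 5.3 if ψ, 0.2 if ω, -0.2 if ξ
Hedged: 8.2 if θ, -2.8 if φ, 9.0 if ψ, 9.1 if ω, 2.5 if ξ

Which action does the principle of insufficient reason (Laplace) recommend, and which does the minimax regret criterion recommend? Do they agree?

laplace → Balanced; minimax regret → Balanced (agree)

Row averages: Cash=0.48, Growth=2.82, Balanced=7.08, Value=3.68, Equity=1.74, Hedged=5.2
Highest average = 7.08 → Balanced.
Column bests: θ=9.3, φ=8.6, ψ=9.0, ω=9.1, ξ=7.2.
Cash regrets: 9.9, 0.1, 12.4, 10.8, 7.6 → max 12.4
Growth regrets: 9.9, 11.2, 0.8, 7.2, 0.0 → max 11.2
Balanced regrets: 0.0, 0.0, 1.0, 1.7, 5.1 → max 5.1
Value regrets: 1.9, 12.6, 7.2, 1.3, 1.8 → max 12.6
Equity regrets: 4.2, 10.3, 3.7, 8.9, 7.4 → max 10.3
Hedged regrets: 1.1, 11.4, 0.0, 0.0, 4.7 → max 11.4
Smallest max regret = 5.1 → Balanced.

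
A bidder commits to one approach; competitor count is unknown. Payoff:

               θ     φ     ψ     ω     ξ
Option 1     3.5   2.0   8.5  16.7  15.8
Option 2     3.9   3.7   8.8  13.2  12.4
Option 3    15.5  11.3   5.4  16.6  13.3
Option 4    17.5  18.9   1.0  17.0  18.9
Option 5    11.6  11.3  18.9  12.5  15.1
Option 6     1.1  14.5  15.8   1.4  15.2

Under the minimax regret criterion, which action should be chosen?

Option 5

Column bests: θ=17.5, φ=18.9, ψ=18.9, ω=17.0, ξ=18.9.
Option 1 regrets: 14.0, 16.9, 10.4, 0.3, 3.1 → max 16.9
Option 2 regrets: 13.6, 15.2, 10.1, 3.8, 6.5 → max 15.2
Option 3 regrets: 2.0, 7.6, 13.5, 0.4, 5.6 → max 13.5
Option 4 regrets: 0.0, 0.0, 17.9, 0.0, 0.0 → max 17.9
Option 5 regrets: 5.9, 7.6, 0.0, 4.5, 3.8 → max 7.6
Option 6 regrets: 16.4, 4.4, 3.1, 15.6, 3.7 → max 16.4
Smallest max regret = 7.6 → Option 5.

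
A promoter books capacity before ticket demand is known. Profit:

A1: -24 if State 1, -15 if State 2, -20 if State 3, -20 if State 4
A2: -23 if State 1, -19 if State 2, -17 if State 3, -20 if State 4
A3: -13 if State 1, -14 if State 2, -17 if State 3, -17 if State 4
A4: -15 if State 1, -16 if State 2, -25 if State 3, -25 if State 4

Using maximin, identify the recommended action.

A3

Row minima: A1=-24, A2=-23, A3=-17, A4=-25
Best worst-case = -17 → A3.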